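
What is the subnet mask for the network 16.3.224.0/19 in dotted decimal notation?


/19 means 19 network bits, 13 host bits
Binary: 11111111111111111110000000000000
Mask: 255.255.224.0


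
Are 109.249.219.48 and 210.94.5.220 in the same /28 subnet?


Mask: 255.255.255.240
109.249.219.48 AND mask = 109.249.219.48
210.94.5.220 AND mask = 210.94.5.208
No, different subnets (109.249.219.48 vs 210.94.5.208)


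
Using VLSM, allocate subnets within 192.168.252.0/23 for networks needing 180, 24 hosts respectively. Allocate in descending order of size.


180 hosts -> /24 (254 usable): 192.168.252.0/24
24 hosts -> /27 (30 usable): 192.168.253.0/27
Allocation: 192.168.252.0/24 (180 hosts, 254 usable); 192.168.253.0/27 (24 hosts, 30 usable)


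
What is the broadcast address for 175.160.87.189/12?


Network: 175.160.0.0/12
Host bits = 20
Set all host bits to 1:
Broadcast: 175.175.255.255


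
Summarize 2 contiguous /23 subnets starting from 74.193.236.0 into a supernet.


Original prefix: /23
Number of subnets: 2 = 2^1
New prefix = 23 - 1 = 22
Supernet: 74.193.236.0/22


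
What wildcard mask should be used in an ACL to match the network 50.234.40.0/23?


Subnet mask: 255.255.254.0
Wildcard = 255.255.255.255 - subnet mask
255 - 255 = 0
255 - 255 = 0
255 - 254 = 1
255 - 0 = 255
Wildcard: 0.0.1.255


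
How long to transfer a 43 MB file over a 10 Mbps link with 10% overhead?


Effective throughput = 10 * (1 - 10/100) = 9 Mbps
File size in Mb = 43 * 8 = 344 Mb
Time = 344 / 9
Time = 38.2222 seconds


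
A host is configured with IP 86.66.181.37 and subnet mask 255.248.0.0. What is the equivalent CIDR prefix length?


Binary: 11111111.11111000.00000000.00000000
Count leading 1s
Prefix: /13


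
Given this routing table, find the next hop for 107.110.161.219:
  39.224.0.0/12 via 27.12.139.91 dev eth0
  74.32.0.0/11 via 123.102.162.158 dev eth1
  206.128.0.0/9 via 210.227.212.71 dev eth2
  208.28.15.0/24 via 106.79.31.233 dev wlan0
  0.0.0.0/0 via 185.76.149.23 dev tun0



Longest prefix match for 107.110.161.219:
  /12 39.224.0.0: no
  /11 74.32.0.0: no
  /9 206.128.0.0: no
  /24 208.28.15.0: no
  /0 0.0.0.0: MATCH
Selected: next-hop 185.76.149.23 via tun0 (matched /0)


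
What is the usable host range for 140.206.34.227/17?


Network: 140.206.0.0
Broadcast: 140.206.127.255
First usable = network + 1
Last usable = broadcast - 1
Range: 140.206.0.1 to 140.206.127.254


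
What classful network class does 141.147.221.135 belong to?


First octet: 141
Binary: 10001101
10xxxxxx -> Class B (128-191)
Class B, default mask 255.255.0.0 (/16)


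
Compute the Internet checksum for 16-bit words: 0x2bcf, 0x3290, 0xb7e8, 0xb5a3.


Sum all words (with carry folding):
+ 0x2bcf = 0x2bcf
+ 0x3290 = 0x5e5f
+ 0xb7e8 = 0x1648
+ 0xb5a3 = 0xcbeb
One's complement: ~0xcbeb
Checksum = 0x3414


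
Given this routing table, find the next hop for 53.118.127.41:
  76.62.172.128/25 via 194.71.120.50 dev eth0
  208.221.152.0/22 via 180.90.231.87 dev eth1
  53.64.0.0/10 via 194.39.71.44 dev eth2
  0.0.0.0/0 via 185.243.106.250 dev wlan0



Longest prefix match for 53.118.127.41:
  /25 76.62.172.128: no
  /22 208.221.152.0: no
  /10 53.64.0.0: MATCH
  /0 0.0.0.0: MATCH
Selected: next-hop 194.39.71.44 via eth2 (matched /10)


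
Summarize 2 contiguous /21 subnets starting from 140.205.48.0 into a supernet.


Original prefix: /21
Number of subnets: 2 = 2^1
New prefix = 21 - 1 = 20
Supernet: 140.205.48.0/20


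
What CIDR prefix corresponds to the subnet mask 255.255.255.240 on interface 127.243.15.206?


Binary: 11111111.11111111.11111111.11110000
Count leading 1s
Prefix: /28


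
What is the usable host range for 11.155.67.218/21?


Network: 11.155.64.0
Broadcast: 11.155.71.255
First usable = network + 1
Last usable = broadcast - 1
Range: 11.155.64.1 to 11.155.71.254


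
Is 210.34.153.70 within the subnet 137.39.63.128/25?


Subnet network: 137.39.63.128
Test IP AND mask: 210.34.153.0
No, 210.34.153.70 is not in 137.39.63.128/25


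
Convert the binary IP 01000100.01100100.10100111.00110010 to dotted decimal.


01000100 = 68
01100100 = 100
10100111 = 167
00110010 = 50
IP: 68.100.167.50


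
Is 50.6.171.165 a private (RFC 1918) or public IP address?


RFC 1918 private ranges:
  10.0.0.0/8 (10.0.0.0 - 10.255.255.255)
  172.16.0.0/12 (172.16.0.0 - 172.31.255.255)
  192.168.0.0/16 (192.168.0.0 - 192.168.255.255)
Public (not in any RFC 1918 range)


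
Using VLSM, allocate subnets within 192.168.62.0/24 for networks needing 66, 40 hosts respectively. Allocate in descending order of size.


66 hosts -> /25 (126 usable): 192.168.62.0/25
40 hosts -> /26 (62 usable): 192.168.62.128/26
Allocation: 192.168.62.0/25 (66 hosts, 126 usable); 192.168.62.128/26 (40 hosts, 62 usable)


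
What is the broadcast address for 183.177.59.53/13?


Network: 183.176.0.0/13
Host bits = 19
Set all host bits to 1:
Broadcast: 183.183.255.255


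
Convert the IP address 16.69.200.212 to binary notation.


16 = 00010000
69 = 01000101
200 = 11001000
212 = 11010100
Binary: 00010000.01000101.11001000.11010100


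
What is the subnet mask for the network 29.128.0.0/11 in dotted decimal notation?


/11 means 11 network bits, 21 host bits
Binary: 11111111111000000000000000000000
Mask: 255.224.0.0


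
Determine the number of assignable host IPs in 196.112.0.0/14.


Host bits = 32 - 14 = 18
Total addresses = 2^18 = 262144
Usable = total - 2 (network and broadcast)
Usable hosts: 262142


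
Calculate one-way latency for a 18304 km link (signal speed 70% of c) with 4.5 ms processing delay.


Speed = 0.7 * 3e5 km/s = 210000 km/s
Propagation delay = 18304 / 210000 = 0.0872 s = 87.1619 ms
Processing delay = 4.5 ms
Total one-way latency = 91.6619 ms


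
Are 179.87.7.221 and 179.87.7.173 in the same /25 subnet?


Mask: 255.255.255.128
179.87.7.221 AND mask = 179.87.7.128
179.87.7.173 AND mask = 179.87.7.128
Yes, same subnet (179.87.7.128)


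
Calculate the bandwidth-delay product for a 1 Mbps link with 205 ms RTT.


BDP = bandwidth * RTT
= 1 Mbps * 205 ms
= 1 * 1e6 * 205 / 1000 bits
= 205000 bits
= 25625 bytes
= 25.0244 KB
BDP = 205000 bits (25625 bytes)


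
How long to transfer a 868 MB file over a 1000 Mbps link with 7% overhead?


Effective throughput = 1000 * (1 - 7/100) = 930.0 Mbps
File size in Mb = 868 * 8 = 6944 Mb
Time = 6944 / 930.0
Time = 7.4667 seconds


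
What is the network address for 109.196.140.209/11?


IP:   01101101.11000100.10001100.11010001
Mask: 11111111.11100000.00000000.00000000
AND operation:
Net:  01101101.11000000.00000000.00000000
Network: 109.192.0.0/11


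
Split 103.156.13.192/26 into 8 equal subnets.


New prefix = 26 + 3 = 29
Each subnet has 8 addresses
  103.156.13.192/29
  103.156.13.200/29
  103.156.13.208/29
  103.156.13.216/29
  103.156.13.224/29
  103.156.13.232/29
  103.156.13.240/29
  103.156.13.248/29
Subnets: 103.156.13.192/29, 103.156.13.200/29, 103.156.13.208/29, 103.156.13.216/29, 103.156.13.224/29, 103.156.13.232/29, 103.156.13.240/29, 103.156.13.248/29


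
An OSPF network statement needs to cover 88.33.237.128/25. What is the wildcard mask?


Subnet mask: 255.255.255.128
Wildcard = 255.255.255.255 - subnet mask
255 - 255 = 0
255 - 255 = 0
255 - 255 = 0
255 - 128 = 127
Wildcard: 0.0.0.127


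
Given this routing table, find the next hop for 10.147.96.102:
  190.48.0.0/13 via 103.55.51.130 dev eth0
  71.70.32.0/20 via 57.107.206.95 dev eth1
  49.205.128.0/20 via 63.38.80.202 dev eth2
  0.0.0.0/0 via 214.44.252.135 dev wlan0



Longest prefix match for 10.147.96.102:
  /13 190.48.0.0: no
  /20 71.70.32.0: no
  /20 49.205.128.0: no
  /0 0.0.0.0: MATCH
Selected: next-hop 214.44.252.135 via wlan0 (matched /0)


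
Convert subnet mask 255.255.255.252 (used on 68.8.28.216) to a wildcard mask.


Subnet mask: 255.255.255.252
Wildcard = 255.255.255.255 - subnet mask
255 - 255 = 0
255 - 255 = 0
255 - 255 = 0
255 - 252 = 3
Wildcard: 0.0.0.3


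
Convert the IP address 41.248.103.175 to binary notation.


41 = 00101001
248 = 11111000
103 = 01100111
175 = 10101111
Binary: 00101001.11111000.01100111.10101111


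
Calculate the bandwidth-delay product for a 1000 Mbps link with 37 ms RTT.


BDP = bandwidth * RTT
= 1000 Mbps * 37 ms
= 1000 * 1e6 * 37 / 1000 bits
= 37000000 bits
= 4625000 bytes
= 4516.6016 KB
BDP = 37000000 bits (4625000 bytes)


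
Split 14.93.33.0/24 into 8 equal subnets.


New prefix = 24 + 3 = 27
Each subnet has 32 addresses
  14.93.33.0/27
  14.93.33.32/27
  14.93.33.64/27
  14.93.33.96/27
  14.93.33.128/27
  14.93.33.160/27
  14.93.33.192/27
  14.93.33.224/27
Subnets: 14.93.33.0/27, 14.93.33.32/27, 14.93.33.64/27, 14.93.33.96/27, 14.93.33.128/27, 14.93.33.160/27, 14.93.33.192/27, 14.93.33.224/27


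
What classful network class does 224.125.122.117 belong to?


First octet: 224
Binary: 11100000
1110xxxx -> Class D (224-239)
Class D (multicast), default mask N/A


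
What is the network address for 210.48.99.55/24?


IP:   11010010.00110000.01100011.00110111
Mask: 11111111.11111111.11111111.00000000
AND operation:
Net:  11010010.00110000.01100011.00000000
Network: 210.48.99.0/24


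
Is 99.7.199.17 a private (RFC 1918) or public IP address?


RFC 1918 private ranges:
  10.0.0.0/8 (10.0.0.0 - 10.255.255.255)
  172.16.0.0/12 (172.16.0.0 - 172.31.255.255)
  192.168.0.0/16 (192.168.0.0 - 192.168.255.255)
Public (not in any RFC 1918 range)


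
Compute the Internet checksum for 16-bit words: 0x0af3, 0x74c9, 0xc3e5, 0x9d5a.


Sum all words (with carry folding):
+ 0x0af3 = 0x0af3
+ 0x74c9 = 0x7fbc
+ 0xc3e5 = 0x43a2
+ 0x9d5a = 0xe0fc
One's complement: ~0xe0fc
Checksum = 0x1f03


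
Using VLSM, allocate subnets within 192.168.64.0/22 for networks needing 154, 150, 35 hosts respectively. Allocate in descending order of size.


154 hosts -> /24 (254 usable): 192.168.64.0/24
150 hosts -> /24 (254 usable): 192.168.65.0/24
35 hosts -> /26 (62 usable): 192.168.66.0/26
Allocation: 192.168.64.0/24 (154 hosts, 254 usable); 192.168.65.0/24 (150 hosts, 254 usable); 192.168.66.0/26 (35 hosts, 62 usable)


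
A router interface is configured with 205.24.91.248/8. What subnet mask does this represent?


/8 means 8 network bits, 24 host bits
Binary: 11111111000000000000000000000000
Mask: 255.0.0.0


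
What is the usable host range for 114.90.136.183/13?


Network: 114.88.0.0
Broadcast: 114.95.255.255
First usable = network + 1
Last usable = broadcast - 1
Range: 114.88.0.1 to 114.95.255.254


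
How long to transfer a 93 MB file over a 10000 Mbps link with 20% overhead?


Effective throughput = 10000 * (1 - 20/100) = 8000 Mbps
File size in Mb = 93 * 8 = 744 Mb
Time = 744 / 8000
Time = 0.093 seconds


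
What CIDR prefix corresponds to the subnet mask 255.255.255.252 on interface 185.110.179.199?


Binary: 11111111.11111111.11111111.11111100
Count leading 1s
Prefix: /30


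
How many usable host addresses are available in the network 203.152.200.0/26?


Host bits = 32 - 26 = 6
Total addresses = 2^6 = 64
Usable = total - 2 (network and broadcast)
Usable hosts: 62


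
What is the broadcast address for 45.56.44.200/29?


Network: 45.56.44.200/29
Host bits = 3
Set all host bits to 1:
Broadcast: 45.56.44.207


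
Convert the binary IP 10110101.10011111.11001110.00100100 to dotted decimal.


10110101 = 181
10011111 = 159
11001110 = 206
00100100 = 36
IP: 181.159.206.36


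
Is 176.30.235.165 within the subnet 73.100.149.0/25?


Subnet network: 73.100.149.0
Test IP AND mask: 176.30.235.128
No, 176.30.235.165 is not in 73.100.149.0/25


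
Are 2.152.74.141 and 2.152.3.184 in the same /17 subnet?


Mask: 255.255.128.0
2.152.74.141 AND mask = 2.152.0.0
2.152.3.184 AND mask = 2.152.0.0
Yes, same subnet (2.152.0.0)


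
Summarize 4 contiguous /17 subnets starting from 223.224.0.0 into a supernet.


Original prefix: /17
Number of subnets: 4 = 2^2
New prefix = 17 - 2 = 15
Supernet: 223.224.0.0/15


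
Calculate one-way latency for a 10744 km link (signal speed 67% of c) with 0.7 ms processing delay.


Speed = 0.67 * 3e5 km/s = 201000 km/s
Propagation delay = 10744 / 201000 = 0.0535 s = 53.4527 ms
Processing delay = 0.7 ms
Total one-way latency = 54.1527 ms


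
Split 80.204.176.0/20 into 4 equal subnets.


New prefix = 20 + 2 = 22
Each subnet has 1024 addresses
  80.204.176.0/22
  80.204.180.0/22
  80.204.184.0/22
  80.204.188.0/22
Subnets: 80.204.176.0/22, 80.204.180.0/22, 80.204.184.0/22, 80.204.188.0/22


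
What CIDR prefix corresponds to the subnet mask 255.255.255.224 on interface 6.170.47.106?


Binary: 11111111.11111111.11111111.11100000
Count leading 1s
Prefix: /27


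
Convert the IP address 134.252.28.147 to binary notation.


134 = 10000110
252 = 11111100
28 = 00011100
147 = 10010011
Binary: 10000110.11111100.00011100.10010011


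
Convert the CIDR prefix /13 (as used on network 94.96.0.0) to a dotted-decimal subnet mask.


/13 means 13 network bits, 19 host bits
Binary: 11111111111110000000000000000000
Mask: 255.248.0.0


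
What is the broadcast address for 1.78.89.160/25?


Network: 1.78.89.128/25
Host bits = 7
Set all host bits to 1:
Broadcast: 1.78.89.255


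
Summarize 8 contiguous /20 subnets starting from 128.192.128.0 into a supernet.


Original prefix: /20
Number of subnets: 8 = 2^3
New prefix = 20 - 3 = 17
Supernet: 128.192.128.0/17


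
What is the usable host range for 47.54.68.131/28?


Network: 47.54.68.128
Broadcast: 47.54.68.143
First usable = network + 1
Last usable = broadcast - 1
Range: 47.54.68.129 to 47.54.68.142


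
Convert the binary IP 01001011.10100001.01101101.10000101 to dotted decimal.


01001011 = 75
10100001 = 161
01101101 = 109
10000101 = 133
IP: 75.161.109.133


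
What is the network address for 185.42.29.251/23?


IP:   10111001.00101010.00011101.11111011
Mask: 11111111.11111111.11111110.00000000
AND operation:
Net:  10111001.00101010.00011100.00000000
Network: 185.42.28.0/23


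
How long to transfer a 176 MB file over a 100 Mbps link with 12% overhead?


Effective throughput = 100 * (1 - 12/100) = 88 Mbps
File size in Mb = 176 * 8 = 1408 Mb
Time = 1408 / 88
Time = 16 seconds


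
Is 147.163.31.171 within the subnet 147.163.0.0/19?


Subnet network: 147.163.0.0
Test IP AND mask: 147.163.0.0
Yes, 147.163.31.171 is in 147.163.0.0/19


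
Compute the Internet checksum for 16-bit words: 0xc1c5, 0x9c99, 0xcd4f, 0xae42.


Sum all words (with carry folding):
+ 0xc1c5 = 0xc1c5
+ 0x9c99 = 0x5e5f
+ 0xcd4f = 0x2baf
+ 0xae42 = 0xd9f1
One's complement: ~0xd9f1
Checksum = 0x260e


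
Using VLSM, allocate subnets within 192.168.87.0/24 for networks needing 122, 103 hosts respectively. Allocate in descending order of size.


122 hosts -> /25 (126 usable): 192.168.87.0/25
103 hosts -> /25 (126 usable): 192.168.87.128/25
Allocation: 192.168.87.0/25 (122 hosts, 126 usable); 192.168.87.128/25 (103 hosts, 126 usable)


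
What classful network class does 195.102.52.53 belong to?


First octet: 195
Binary: 11000011
110xxxxx -> Class C (192-223)
Class C, default mask 255.255.255.0 (/24)


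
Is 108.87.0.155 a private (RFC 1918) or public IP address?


RFC 1918 private ranges:
  10.0.0.0/8 (10.0.0.0 - 10.255.255.255)
  172.16.0.0/12 (172.16.0.0 - 172.31.255.255)
  192.168.0.0/16 (192.168.0.0 - 192.168.255.255)
Public (not in any RFC 1918 range)


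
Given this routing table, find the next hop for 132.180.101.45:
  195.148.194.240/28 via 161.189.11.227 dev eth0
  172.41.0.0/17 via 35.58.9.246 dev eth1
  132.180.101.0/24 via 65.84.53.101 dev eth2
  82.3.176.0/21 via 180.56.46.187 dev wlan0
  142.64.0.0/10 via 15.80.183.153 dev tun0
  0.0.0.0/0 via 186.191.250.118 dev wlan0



Longest prefix match for 132.180.101.45:
  /28 195.148.194.240: no
  /17 172.41.0.0: no
  /24 132.180.101.0: MATCH
  /21 82.3.176.0: no
  /10 142.64.0.0: no
  /0 0.0.0.0: MATCH
Selected: next-hop 65.84.53.101 via eth2 (matched /24)


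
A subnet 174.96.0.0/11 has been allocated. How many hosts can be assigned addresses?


Host bits = 32 - 11 = 21
Total addresses = 2^21 = 2097152
Usable = total - 2 (network and broadcast)
Usable hosts: 2097150


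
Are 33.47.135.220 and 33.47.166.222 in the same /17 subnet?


Mask: 255.255.128.0
33.47.135.220 AND mask = 33.47.128.0
33.47.166.222 AND mask = 33.47.128.0
Yes, same subnet (33.47.128.0)


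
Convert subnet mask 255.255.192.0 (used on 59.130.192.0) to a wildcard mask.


Subnet mask: 255.255.192.0
Wildcard = 255.255.255.255 - subnet mask
255 - 255 = 0
255 - 255 = 0
255 - 192 = 63
255 - 0 = 255
Wildcard: 0.0.63.255


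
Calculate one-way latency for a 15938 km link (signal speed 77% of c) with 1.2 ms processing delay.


Speed = 0.77 * 3e5 km/s = 231000 km/s
Propagation delay = 15938 / 231000 = 0.069 s = 68.9957 ms
Processing delay = 1.2 ms
Total one-way latency = 70.1957 ms


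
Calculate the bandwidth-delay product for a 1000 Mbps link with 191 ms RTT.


BDP = bandwidth * RTT
= 1000 Mbps * 191 ms
= 1000 * 1e6 * 191 / 1000 bits
= 191000000 bits
= 23875000 bytes
= 23315.4297 KB
BDP = 191000000 bits (23875000 bytes)


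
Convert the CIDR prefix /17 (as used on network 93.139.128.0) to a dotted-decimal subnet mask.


/17 means 17 network bits, 15 host bits
Binary: 11111111111111111000000000000000
Mask: 255.255.128.0


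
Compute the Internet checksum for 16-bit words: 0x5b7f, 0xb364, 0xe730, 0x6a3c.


Sum all words (with carry folding):
+ 0x5b7f = 0x5b7f
+ 0xb364 = 0x0ee4
+ 0xe730 = 0xf614
+ 0x6a3c = 0x6051
One's complement: ~0x6051
Checksum = 0x9fae


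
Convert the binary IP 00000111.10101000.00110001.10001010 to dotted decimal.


00000111 = 7
10101000 = 168
00110001 = 49
10001010 = 138
IP: 7.168.49.138


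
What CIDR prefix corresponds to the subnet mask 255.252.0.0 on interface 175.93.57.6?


Binary: 11111111.11111100.00000000.00000000
Count leading 1s
Prefix: /14


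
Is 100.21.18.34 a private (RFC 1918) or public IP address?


RFC 1918 private ranges:
  10.0.0.0/8 (10.0.0.0 - 10.255.255.255)
  172.16.0.0/12 (172.16.0.0 - 172.31.255.255)
  192.168.0.0/16 (192.168.0.0 - 192.168.255.255)
Public (not in any RFC 1918 range)


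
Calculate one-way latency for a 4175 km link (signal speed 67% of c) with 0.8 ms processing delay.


Speed = 0.67 * 3e5 km/s = 201000 km/s
Propagation delay = 4175 / 201000 = 0.0208 s = 20.7711 ms
Processing delay = 0.8 ms
Total one-way latency = 21.5711 ms


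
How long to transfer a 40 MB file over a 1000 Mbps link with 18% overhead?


Effective throughput = 1000 * (1 - 18/100) = 820.0 Mbps
File size in Mb = 40 * 8 = 320 Mb
Time = 320 / 820.0
Time = 0.3902 seconds


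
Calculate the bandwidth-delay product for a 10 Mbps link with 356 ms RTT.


BDP = bandwidth * RTT
= 10 Mbps * 356 ms
= 10 * 1e6 * 356 / 1000 bits
= 3560000 bits
= 445000 bytes
= 434.5703 KB
BDP = 3560000 bits (445000 bytes)


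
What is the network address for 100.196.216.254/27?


IP:   01100100.11000100.11011000.11111110
Mask: 11111111.11111111.11111111.11100000
AND operation:
Net:  01100100.11000100.11011000.11100000
Network: 100.196.216.224/27


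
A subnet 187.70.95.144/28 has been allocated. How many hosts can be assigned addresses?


Host bits = 32 - 28 = 4
Total addresses = 2^4 = 16
Usable = total - 2 (network and broadcast)
Usable hosts: 14


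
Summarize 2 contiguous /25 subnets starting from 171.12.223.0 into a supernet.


Original prefix: /25
Number of subnets: 2 = 2^1
New prefix = 25 - 1 = 24
Supernet: 171.12.223.0/24


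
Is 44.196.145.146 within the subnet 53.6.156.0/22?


Subnet network: 53.6.156.0
Test IP AND mask: 44.196.144.0
No, 44.196.145.146 is not in 53.6.156.0/22


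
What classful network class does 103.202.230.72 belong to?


First octet: 103
Binary: 01100111
0xxxxxxx -> Class A (1-126)
Class A, default mask 255.0.0.0 (/8)


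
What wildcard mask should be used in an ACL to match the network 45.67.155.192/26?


Subnet mask: 255.255.255.192
Wildcard = 255.255.255.255 - subnet mask
255 - 255 = 0
255 - 255 = 0
255 - 255 = 0
255 - 192 = 63
Wildcard: 0.0.0.63


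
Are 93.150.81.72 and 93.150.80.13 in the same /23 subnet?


Mask: 255.255.254.0
93.150.81.72 AND mask = 93.150.80.0
93.150.80.13 AND mask = 93.150.80.0
Yes, same subnet (93.150.80.0)


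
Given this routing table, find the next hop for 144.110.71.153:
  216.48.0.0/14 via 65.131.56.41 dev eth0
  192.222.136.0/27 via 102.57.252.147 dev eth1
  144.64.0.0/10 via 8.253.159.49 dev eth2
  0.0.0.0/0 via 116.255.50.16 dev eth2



Longest prefix match for 144.110.71.153:
  /14 216.48.0.0: no
  /27 192.222.136.0: no
  /10 144.64.0.0: MATCH
  /0 0.0.0.0: MATCH
Selected: next-hop 8.253.159.49 via eth2 (matched /10)


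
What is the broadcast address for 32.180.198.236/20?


Network: 32.180.192.0/20
Host bits = 12
Set all host bits to 1:
Broadcast: 32.180.207.255


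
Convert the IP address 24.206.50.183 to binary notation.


24 = 00011000
206 = 11001110
50 = 00110010
183 = 10110111
Binary: 00011000.11001110.00110010.10110111


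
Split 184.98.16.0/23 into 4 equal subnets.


New prefix = 23 + 2 = 25
Each subnet has 128 addresses
  184.98.16.0/25
  184.98.16.128/25
  184.98.17.0/25
  184.98.17.128/25
Subnets: 184.98.16.0/25, 184.98.16.128/25, 184.98.17.0/25, 184.98.17.128/25


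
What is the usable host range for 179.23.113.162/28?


Network: 179.23.113.160
Broadcast: 179.23.113.175
First usable = network + 1
Last usable = broadcast - 1
Range: 179.23.113.161 to 179.23.113.174


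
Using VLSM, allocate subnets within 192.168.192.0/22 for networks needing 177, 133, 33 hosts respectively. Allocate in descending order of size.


177 hosts -> /24 (254 usable): 192.168.192.0/24
133 hosts -> /24 (254 usable): 192.168.193.0/24
33 hosts -> /26 (62 usable): 192.168.194.0/26
Allocation: 192.168.192.0/24 (177 hosts, 254 usable); 192.168.193.0/24 (133 hosts, 254 usable); 192.168.194.0/26 (33 hosts, 62 usable)


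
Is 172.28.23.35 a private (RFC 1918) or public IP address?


RFC 1918 private ranges:
  10.0.0.0/8 (10.0.0.0 - 10.255.255.255)
  172.16.0.0/12 (172.16.0.0 - 172.31.255.255)
  192.168.0.0/16 (192.168.0.0 - 192.168.255.255)
Private (in 172.16.0.0/12)


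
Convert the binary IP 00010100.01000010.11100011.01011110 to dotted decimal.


00010100 = 20
01000010 = 66
11100011 = 227
01011110 = 94
IP: 20.66.227.94


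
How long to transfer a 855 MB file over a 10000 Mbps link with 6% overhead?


Effective throughput = 10000 * (1 - 6/100) = 9400 Mbps
File size in Mb = 855 * 8 = 6840 Mb
Time = 6840 / 9400
Time = 0.7277 seconds


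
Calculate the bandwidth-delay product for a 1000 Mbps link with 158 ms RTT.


BDP = bandwidth * RTT
= 1000 Mbps * 158 ms
= 1000 * 1e6 * 158 / 1000 bits
= 158000000 bits
= 19750000 bytes
= 19287.1094 KB
BDP = 158000000 bits (19750000 bytes)


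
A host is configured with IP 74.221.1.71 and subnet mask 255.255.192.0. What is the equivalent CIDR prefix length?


Binary: 11111111.11111111.11000000.00000000
Count leading 1s
Prefix: /18


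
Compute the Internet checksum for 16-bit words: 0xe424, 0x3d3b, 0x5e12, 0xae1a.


Sum all words (with carry folding):
+ 0xe424 = 0xe424
+ 0x3d3b = 0x2160
+ 0x5e12 = 0x7f72
+ 0xae1a = 0x2d8d
One's complement: ~0x2d8d
Checksum = 0xd272


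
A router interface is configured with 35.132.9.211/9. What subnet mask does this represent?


/9 means 9 network bits, 23 host bits
Binary: 11111111100000000000000000000000
Mask: 255.128.0.0


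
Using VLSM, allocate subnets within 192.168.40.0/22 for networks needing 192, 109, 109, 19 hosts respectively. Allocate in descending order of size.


192 hosts -> /24 (254 usable): 192.168.40.0/24
109 hosts -> /25 (126 usable): 192.168.41.0/25
109 hosts -> /25 (126 usable): 192.168.41.128/25
19 hosts -> /27 (30 usable): 192.168.42.0/27
Allocation: 192.168.40.0/24 (192 hosts, 254 usable); 192.168.41.0/25 (109 hosts, 126 usable); 192.168.41.128/25 (109 hosts, 126 usable); 192.168.42.0/27 (19 hosts, 30 usable)


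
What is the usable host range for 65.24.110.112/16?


Network: 65.24.0.0
Broadcast: 65.24.255.255
First usable = network + 1
Last usable = broadcast - 1
Range: 65.24.0.1 to 65.24.255.254


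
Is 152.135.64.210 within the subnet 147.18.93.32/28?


Subnet network: 147.18.93.32
Test IP AND mask: 152.135.64.208
No, 152.135.64.210 is not in 147.18.93.32/28


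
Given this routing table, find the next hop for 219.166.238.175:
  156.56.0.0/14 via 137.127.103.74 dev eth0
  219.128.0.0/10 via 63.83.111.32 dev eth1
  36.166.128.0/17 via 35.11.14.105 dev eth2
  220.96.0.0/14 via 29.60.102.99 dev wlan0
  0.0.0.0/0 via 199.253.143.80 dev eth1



Longest prefix match for 219.166.238.175:
  /14 156.56.0.0: no
  /10 219.128.0.0: MATCH
  /17 36.166.128.0: no
  /14 220.96.0.0: no
  /0 0.0.0.0: MATCH
Selected: next-hop 63.83.111.32 via eth1 (matched /10)


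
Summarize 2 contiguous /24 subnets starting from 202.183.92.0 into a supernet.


Original prefix: /24
Number of subnets: 2 = 2^1
New prefix = 24 - 1 = 23
Supernet: 202.183.92.0/23


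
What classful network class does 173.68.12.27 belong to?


First octet: 173
Binary: 10101101
10xxxxxx -> Class B (128-191)
Class B, default mask 255.255.0.0 (/16)


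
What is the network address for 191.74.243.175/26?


IP:   10111111.01001010.11110011.10101111
Mask: 11111111.11111111.11111111.11000000
AND operation:
Net:  10111111.01001010.11110011.10000000
Network: 191.74.243.128/26


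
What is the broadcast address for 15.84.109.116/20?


Network: 15.84.96.0/20
Host bits = 12
Set all host bits to 1:
Broadcast: 15.84.111.255


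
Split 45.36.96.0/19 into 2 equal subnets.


New prefix = 19 + 1 = 20
Each subnet has 4096 addresses
  45.36.96.0/20
  45.36.112.0/20
Subnets: 45.36.96.0/20, 45.36.112.0/20


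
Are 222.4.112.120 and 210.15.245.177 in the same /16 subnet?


Mask: 255.255.0.0
222.4.112.120 AND mask = 222.4.0.0
210.15.245.177 AND mask = 210.15.0.0
No, different subnets (222.4.0.0 vs 210.15.0.0)


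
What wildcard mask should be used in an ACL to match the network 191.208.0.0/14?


Subnet mask: 255.252.0.0
Wildcard = 255.255.255.255 - subnet mask
255 - 255 = 0
255 - 252 = 3
255 - 0 = 255
255 - 0 = 255
Wildcard: 0.3.255.255


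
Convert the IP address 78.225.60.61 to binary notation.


78 = 01001110
225 = 11100001
60 = 00111100
61 = 00111101
Binary: 01001110.11100001.00111100.00111101


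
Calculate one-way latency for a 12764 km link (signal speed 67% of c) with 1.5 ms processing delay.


Speed = 0.67 * 3e5 km/s = 201000 km/s
Propagation delay = 12764 / 201000 = 0.0635 s = 63.5025 ms
Processing delay = 1.5 ms
Total one-way latency = 65.0025 ms


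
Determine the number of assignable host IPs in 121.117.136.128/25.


Host bits = 32 - 25 = 7
Total addresses = 2^7 = 128
Usable = total - 2 (network and broadcast)
Usable hosts: 126


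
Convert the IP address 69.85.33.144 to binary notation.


69 = 01000101
85 = 01010101
33 = 00100001
144 = 10010000
Binary: 01000101.01010101.00100001.10010000


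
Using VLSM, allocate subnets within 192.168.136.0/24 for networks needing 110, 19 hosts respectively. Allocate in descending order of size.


110 hosts -> /25 (126 usable): 192.168.136.0/25
19 hosts -> /27 (30 usable): 192.168.136.128/27
Allocation: 192.168.136.0/25 (110 hosts, 126 usable); 192.168.136.128/27 (19 hosts, 30 usable)


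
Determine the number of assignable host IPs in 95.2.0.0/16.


Host bits = 32 - 16 = 16
Total addresses = 2^16 = 65536
Usable = total - 2 (network and broadcast)
Usable hosts: 65534


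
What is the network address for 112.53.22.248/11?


IP:   01110000.00110101.00010110.11111000
Mask: 11111111.11100000.00000000.00000000
AND operation:
Net:  01110000.00100000.00000000.00000000
Network: 112.32.0.0/11


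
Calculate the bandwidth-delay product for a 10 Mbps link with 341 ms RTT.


BDP = bandwidth * RTT
= 10 Mbps * 341 ms
= 10 * 1e6 * 341 / 1000 bits
= 3410000 bits
= 426250 bytes
= 416.2598 KB
BDP = 3410000 bits (426250 bytes)


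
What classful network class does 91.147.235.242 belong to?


First octet: 91
Binary: 01011011
0xxxxxxx -> Class A (1-126)
Class A, default mask 255.0.0.0 (/8)


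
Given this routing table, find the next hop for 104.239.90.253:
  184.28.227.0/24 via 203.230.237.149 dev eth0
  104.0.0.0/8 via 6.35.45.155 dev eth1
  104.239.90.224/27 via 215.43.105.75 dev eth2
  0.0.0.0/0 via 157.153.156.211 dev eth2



Longest prefix match for 104.239.90.253:
  /24 184.28.227.0: no
  /8 104.0.0.0: MATCH
  /27 104.239.90.224: MATCH
  /0 0.0.0.0: MATCH
Selected: next-hop 215.43.105.75 via eth2 (matched /27)


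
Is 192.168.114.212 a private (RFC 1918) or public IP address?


RFC 1918 private ranges:
  10.0.0.0/8 (10.0.0.0 - 10.255.255.255)
  172.16.0.0/12 (172.16.0.0 - 172.31.255.255)
  192.168.0.0/16 (192.168.0.0 - 192.168.255.255)
Private (in 192.168.0.0/16)


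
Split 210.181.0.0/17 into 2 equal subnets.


New prefix = 17 + 1 = 18
Each subnet has 16384 addresses
  210.181.0.0/18
  210.181.64.0/18
Subnets: 210.181.0.0/18, 210.181.64.0/18


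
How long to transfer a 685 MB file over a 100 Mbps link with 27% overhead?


Effective throughput = 100 * (1 - 27/100) = 73 Mbps
File size in Mb = 685 * 8 = 5480 Mb
Time = 5480 / 73
Time = 75.0685 seconds


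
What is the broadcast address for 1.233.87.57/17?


Network: 1.233.0.0/17
Host bits = 15
Set all host bits to 1:
Broadcast: 1.233.127.255


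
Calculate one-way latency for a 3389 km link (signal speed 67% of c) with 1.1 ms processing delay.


Speed = 0.67 * 3e5 km/s = 201000 km/s
Propagation delay = 3389 / 201000 = 0.0169 s = 16.8607 ms
Processing delay = 1.1 ms
Total one-way latency = 17.9607 ms


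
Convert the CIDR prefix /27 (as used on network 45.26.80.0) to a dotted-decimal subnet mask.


/27 means 27 network bits, 5 host bits
Binary: 11111111111111111111111111100000
Mask: 255.255.255.224


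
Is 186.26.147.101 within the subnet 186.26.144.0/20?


Subnet network: 186.26.144.0
Test IP AND mask: 186.26.144.0
Yes, 186.26.147.101 is in 186.26.144.0/20


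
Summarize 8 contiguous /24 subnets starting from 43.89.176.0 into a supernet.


Original prefix: /24
Number of subnets: 8 = 2^3
New prefix = 24 - 3 = 21
Supernet: 43.89.176.0/21


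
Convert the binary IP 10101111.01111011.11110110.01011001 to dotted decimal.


10101111 = 175
01111011 = 123
11110110 = 246
01011001 = 89
IP: 175.123.246.89


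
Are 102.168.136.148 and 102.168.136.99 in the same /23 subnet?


Mask: 255.255.254.0
102.168.136.148 AND mask = 102.168.136.0
102.168.136.99 AND mask = 102.168.136.0
Yes, same subnet (102.168.136.0)


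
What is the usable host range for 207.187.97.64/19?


Network: 207.187.96.0
Broadcast: 207.187.127.255
First usable = network + 1
Last usable = broadcast - 1
Range: 207.187.96.1 to 207.187.127.254


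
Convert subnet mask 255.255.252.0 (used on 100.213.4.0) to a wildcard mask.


Subnet mask: 255.255.252.0
Wildcard = 255.255.255.255 - subnet mask
255 - 255 = 0
255 - 255 = 0
255 - 252 = 3
255 - 0 = 255
Wildcard: 0.0.3.255


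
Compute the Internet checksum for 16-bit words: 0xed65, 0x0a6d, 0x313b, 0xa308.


Sum all words (with carry folding):
+ 0xed65 = 0xed65
+ 0x0a6d = 0xf7d2
+ 0x313b = 0x290e
+ 0xa308 = 0xcc16
One's complement: ~0xcc16
Checksum = 0x33e9


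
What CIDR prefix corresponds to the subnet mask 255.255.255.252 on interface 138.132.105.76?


Binary: 11111111.11111111.11111111.11111100
Count leading 1s
Prefix: /30


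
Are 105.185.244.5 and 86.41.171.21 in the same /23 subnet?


Mask: 255.255.254.0
105.185.244.5 AND mask = 105.185.244.0
86.41.171.21 AND mask = 86.41.170.0
No, different subnets (105.185.244.0 vs 86.41.170.0)


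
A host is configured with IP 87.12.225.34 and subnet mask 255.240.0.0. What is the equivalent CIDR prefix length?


Binary: 11111111.11110000.00000000.00000000
Count leading 1s
Prefix: /12


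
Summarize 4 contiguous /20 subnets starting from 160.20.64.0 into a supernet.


Original prefix: /20
Number of subnets: 4 = 2^2
New prefix = 20 - 2 = 18
Supernet: 160.20.64.0/18


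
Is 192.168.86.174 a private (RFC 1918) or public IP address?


RFC 1918 private ranges:
  10.0.0.0/8 (10.0.0.0 - 10.255.255.255)
  172.16.0.0/12 (172.16.0.0 - 172.31.255.255)
  192.168.0.0/16 (192.168.0.0 - 192.168.255.255)
Private (in 192.168.0.0/16)


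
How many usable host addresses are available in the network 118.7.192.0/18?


Host bits = 32 - 18 = 14
Total addresses = 2^14 = 16384
Usable = total - 2 (network and broadcast)
Usable hosts: 16382


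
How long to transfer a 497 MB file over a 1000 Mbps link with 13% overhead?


Effective throughput = 1000 * (1 - 13/100) = 870 Mbps
File size in Mb = 497 * 8 = 3976 Mb
Time = 3976 / 870
Time = 4.5701 seconds


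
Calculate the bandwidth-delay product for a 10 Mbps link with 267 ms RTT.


BDP = bandwidth * RTT
= 10 Mbps * 267 ms
= 10 * 1e6 * 267 / 1000 bits
= 2670000 bits
= 333750 bytes
= 325.9277 KB
BDP = 2670000 bits (333750 bytes)


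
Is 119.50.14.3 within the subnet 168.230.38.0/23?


Subnet network: 168.230.38.0
Test IP AND mask: 119.50.14.0
No, 119.50.14.3 is not in 168.230.38.0/23


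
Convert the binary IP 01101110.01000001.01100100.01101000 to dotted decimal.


01101110 = 110
01000001 = 65
01100100 = 100
01101000 = 104
IP: 110.65.100.104


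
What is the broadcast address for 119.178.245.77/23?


Network: 119.178.244.0/23
Host bits = 9
Set all host bits to 1:
Broadcast: 119.178.245.255


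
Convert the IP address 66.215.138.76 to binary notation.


66 = 01000010
215 = 11010111
138 = 10001010
76 = 01001100
Binary: 01000010.11010111.10001010.01001100


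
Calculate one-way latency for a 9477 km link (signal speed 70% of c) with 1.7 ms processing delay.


Speed = 0.7 * 3e5 km/s = 210000 km/s
Propagation delay = 9477 / 210000 = 0.0451 s = 45.1286 ms
Processing delay = 1.7 ms
Total one-way latency = 46.8286 ms


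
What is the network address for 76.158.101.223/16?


IP:   01001100.10011110.01100101.11011111
Mask: 11111111.11111111.00000000.00000000
AND operation:
Net:  01001100.10011110.00000000.00000000
Network: 76.158.0.0/16


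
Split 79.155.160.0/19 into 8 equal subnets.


New prefix = 19 + 3 = 22
Each subnet has 1024 addresses
  79.155.160.0/22
  79.155.164.0/22
  79.155.168.0/22
  79.155.172.0/22
  79.155.176.0/22
  79.155.180.0/22
  79.155.184.0/22
  79.155.188.0/22
Subnets: 79.155.160.0/22, 79.155.164.0/22, 79.155.168.0/22, 79.155.172.0/22, 79.155.176.0/22, 79.155.180.0/22, 79.155.184.0/22, 79.155.188.0/22


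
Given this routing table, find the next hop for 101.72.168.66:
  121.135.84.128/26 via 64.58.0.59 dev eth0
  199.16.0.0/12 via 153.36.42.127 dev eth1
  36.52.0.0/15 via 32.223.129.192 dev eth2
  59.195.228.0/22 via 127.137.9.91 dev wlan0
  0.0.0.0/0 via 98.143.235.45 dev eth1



Longest prefix match for 101.72.168.66:
  /26 121.135.84.128: no
  /12 199.16.0.0: no
  /15 36.52.0.0: no
  /22 59.195.228.0: no
  /0 0.0.0.0: MATCH
Selected: next-hop 98.143.235.45 via eth1 (matched /0)


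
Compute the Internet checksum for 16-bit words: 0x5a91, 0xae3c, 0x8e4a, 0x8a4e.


Sum all words (with carry folding):
+ 0x5a91 = 0x5a91
+ 0xae3c = 0x08ce
+ 0x8e4a = 0x9718
+ 0x8a4e = 0x2167
One's complement: ~0x2167
Checksum = 0xde98


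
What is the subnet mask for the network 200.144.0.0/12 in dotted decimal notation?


/12 means 12 network bits, 20 host bits
Binary: 11111111111100000000000000000000
Mask: 255.240.0.0


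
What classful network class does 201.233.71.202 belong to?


First octet: 201
Binary: 11001001
110xxxxx -> Class C (192-223)
Class C, default mask 255.255.255.0 (/24)


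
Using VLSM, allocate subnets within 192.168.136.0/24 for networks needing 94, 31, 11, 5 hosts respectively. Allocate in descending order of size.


94 hosts -> /25 (126 usable): 192.168.136.0/25
31 hosts -> /26 (62 usable): 192.168.136.128/26
11 hosts -> /28 (14 usable): 192.168.136.192/28
5 hosts -> /29 (6 usable): 192.168.136.208/29
Allocation: 192.168.136.0/25 (94 hosts, 126 usable); 192.168.136.128/26 (31 hosts, 62 usable); 192.168.136.192/28 (11 hosts, 14 usable); 192.168.136.208/29 (5 hosts, 6 usable)


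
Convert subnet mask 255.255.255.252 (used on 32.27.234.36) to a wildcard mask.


Subnet mask: 255.255.255.252
Wildcard = 255.255.255.255 - subnet mask
255 - 255 = 0
255 - 255 = 0
255 - 255 = 0
255 - 252 = 3
Wildcard: 0.0.0.3


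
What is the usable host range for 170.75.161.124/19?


Network: 170.75.160.0
Broadcast: 170.75.191.255
First usable = network + 1
Last usable = broadcast - 1
Range: 170.75.160.1 to 170.75.191.254


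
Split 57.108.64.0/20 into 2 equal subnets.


New prefix = 20 + 1 = 21
Each subnet has 2048 addresses
  57.108.64.0/21
  57.108.72.0/21
Subnets: 57.108.64.0/21, 57.108.72.0/21


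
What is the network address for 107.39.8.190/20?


IP:   01101011.00100111.00001000.10111110
Mask: 11111111.11111111.11110000.00000000
AND operation:
Net:  01101011.00100111.00000000.00000000
Network: 107.39.0.0/20


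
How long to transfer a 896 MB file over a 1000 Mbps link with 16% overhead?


Effective throughput = 1000 * (1 - 16/100) = 840 Mbps
File size in Mb = 896 * 8 = 7168 Mb
Time = 7168 / 840
Time = 8.5333 seconds


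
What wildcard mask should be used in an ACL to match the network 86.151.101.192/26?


Subnet mask: 255.255.255.192
Wildcard = 255.255.255.255 - subnet mask
255 - 255 = 0
255 - 255 = 0
255 - 255 = 0
255 - 192 = 63
Wildcard: 0.0.0.63


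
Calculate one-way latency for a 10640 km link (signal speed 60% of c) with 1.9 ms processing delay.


Speed = 0.6 * 3e5 km/s = 180000 km/s
Propagation delay = 10640 / 180000 = 0.0591 s = 59.1111 ms
Processing delay = 1.9 ms
Total one-way latency = 61.0111 ms


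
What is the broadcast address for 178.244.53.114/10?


Network: 178.192.0.0/10
Host bits = 22
Set all host bits to 1:
Broadcast: 178.255.255.255


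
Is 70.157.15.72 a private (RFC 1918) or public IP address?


RFC 1918 private ranges:
  10.0.0.0/8 (10.0.0.0 - 10.255.255.255)
  172.16.0.0/12 (172.16.0.0 - 172.31.255.255)
  192.168.0.0/16 (192.168.0.0 - 192.168.255.255)
Public (not in any RFC 1918 range)


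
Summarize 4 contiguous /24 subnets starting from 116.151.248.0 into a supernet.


Original prefix: /24
Number of subnets: 4 = 2^2
New prefix = 24 - 2 = 22
Supernet: 116.151.248.0/22


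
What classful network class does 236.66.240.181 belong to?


First octet: 236
Binary: 11101100
1110xxxx -> Class D (224-239)
Class D (multicast), default mask N/A


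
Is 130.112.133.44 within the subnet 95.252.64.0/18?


Subnet network: 95.252.64.0
Test IP AND mask: 130.112.128.0
No, 130.112.133.44 is not in 95.252.64.0/18


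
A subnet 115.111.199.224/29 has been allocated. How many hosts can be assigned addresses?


Host bits = 32 - 29 = 3
Total addresses = 2^3 = 8
Usable = total - 2 (network and broadcast)
Usable hosts: 6


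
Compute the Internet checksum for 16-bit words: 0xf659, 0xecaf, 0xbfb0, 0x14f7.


Sum all words (with carry folding):
+ 0xf659 = 0xf659
+ 0xecaf = 0xe309
+ 0xbfb0 = 0xa2ba
+ 0x14f7 = 0xb7b1
One's complement: ~0xb7b1
Checksum = 0x484e


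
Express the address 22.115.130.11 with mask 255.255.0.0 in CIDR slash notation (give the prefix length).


Binary: 11111111.11111111.00000000.00000000
Count leading 1s
Prefix: /16


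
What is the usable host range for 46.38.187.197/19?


Network: 46.38.160.0
Broadcast: 46.38.191.255
First usable = network + 1
Last usable = broadcast - 1
Range: 46.38.160.1 to 46.38.191.254
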